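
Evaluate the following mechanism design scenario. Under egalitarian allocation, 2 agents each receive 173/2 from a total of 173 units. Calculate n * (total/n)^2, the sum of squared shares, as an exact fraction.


Step 1: Each agent's share = 173/2
Step 2: Square of each share = (173/2)^2 = 29929/4
Step 3: Sum of squares = 2 * 29929/4 = 29929/2

29929/2


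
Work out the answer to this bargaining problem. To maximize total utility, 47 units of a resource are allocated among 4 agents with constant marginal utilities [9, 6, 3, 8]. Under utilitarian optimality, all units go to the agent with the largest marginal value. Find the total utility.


Step 1: The marginal utilities are [9, 6, 3, 8]
Step 2: The highest marginal utility is 9
Step 3: All 47 units go to that agent
Step 4: Total utility = 9 * 47 = 423

423


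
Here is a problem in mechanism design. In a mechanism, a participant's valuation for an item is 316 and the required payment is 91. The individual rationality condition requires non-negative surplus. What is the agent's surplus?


Step 1: Surplus = value - payment = 316 - 91 = 225
Step 2: IR is satisfied (surplus >= 0)

225


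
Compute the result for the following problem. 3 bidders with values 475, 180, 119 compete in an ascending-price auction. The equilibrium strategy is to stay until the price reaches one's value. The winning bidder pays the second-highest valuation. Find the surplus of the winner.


Step 1: Identify the highest value: 475
Step 2: Identify the second-highest value: 180
Step 3: The final price = second-highest value = 180
Step 4: Surplus = 475 - 180 = 295

295


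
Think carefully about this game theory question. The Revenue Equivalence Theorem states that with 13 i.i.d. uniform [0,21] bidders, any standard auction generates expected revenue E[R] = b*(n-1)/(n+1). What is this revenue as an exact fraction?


Step 1: By Revenue Equivalence, expected revenue = b*(n-1)/(n+1)
Step 2: Substituting n = 13, b = 21
Step 3: Revenue = 21*(13-1)/(13+1) = 21*12/14
Step 4: Revenue = 252/14 = 18

18


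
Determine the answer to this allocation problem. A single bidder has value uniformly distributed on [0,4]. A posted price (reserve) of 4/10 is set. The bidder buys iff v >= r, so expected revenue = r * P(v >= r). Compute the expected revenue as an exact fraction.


Step 1: Posted price r = 2/5, value support [0,4]
Step 2: P(v >= r) = (4 - 2/5)/4 = 9/10
Step 3: Expected revenue = r * P(v >= r) = 2/5 * 9/10
Step 4: Revenue = 9/25

9/25


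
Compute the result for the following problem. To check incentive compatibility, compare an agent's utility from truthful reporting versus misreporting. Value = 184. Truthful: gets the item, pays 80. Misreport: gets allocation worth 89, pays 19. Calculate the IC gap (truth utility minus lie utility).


Step 1: U(truth) = value - payment = 184 - 80 = 104
Step 2: U(lie) = allocation - payment = 89 - 19 = 70
Step 3: IC gap = 104 - 70 = 34

34


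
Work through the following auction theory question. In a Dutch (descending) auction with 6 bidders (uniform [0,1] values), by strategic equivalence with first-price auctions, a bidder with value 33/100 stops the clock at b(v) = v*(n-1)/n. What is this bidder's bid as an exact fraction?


Step 1: Dutch auctions are strategically equivalent to first-price auctions
Step 2: The equilibrium bid is b(v) = v*(n-1)/n
Step 3: b = 33/100 * 5/6
Step 4: b = 11/40

11/40


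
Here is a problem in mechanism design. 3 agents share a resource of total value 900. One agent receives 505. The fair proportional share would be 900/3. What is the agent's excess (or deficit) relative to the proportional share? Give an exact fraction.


Step 1: Proportional share = 900/3 = 300
Step 2: Agent's actual allocation = 505
Step 3: Excess = 505 - 300 = 205

205


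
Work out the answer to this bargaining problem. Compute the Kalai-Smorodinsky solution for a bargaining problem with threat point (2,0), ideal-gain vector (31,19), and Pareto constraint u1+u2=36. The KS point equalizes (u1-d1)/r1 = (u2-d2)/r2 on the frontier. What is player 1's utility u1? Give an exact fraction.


Step 1: At the KS point, (u1-d1)/r1 = (u2-d2)/r2 = t and u1+u2 = 36
Step 2: u1 = d1 + r1*t and u2 = d2 + r2*t, so (d1 + r1*t) + (d2 + r2*t) = 36
Step 3: t = (36 - 2 - 0)/(31 + 19) = 34/50 = 17/25
Step 4: u1 = d1 + r1*t = 2 + 31 * 17/25 = 577/25
Step 5: (Check: u2 = d2 + r2*t = 323/25; u1+u2 = 577/25 + 323/25 = 36, on the frontier.)

577/25


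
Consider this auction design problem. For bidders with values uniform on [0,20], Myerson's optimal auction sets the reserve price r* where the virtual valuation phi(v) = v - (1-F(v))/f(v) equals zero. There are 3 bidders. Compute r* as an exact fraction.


Step 1: For U[0,20], F(v) = v/20 and f(v) = 1/20
Step 2: phi(v) = v - (1 - v/20)/(1/20) = v - (20 - v) = 2v - 20
Step 3: Set phi(r*) = 0: 2r* - 20 = 0
Step 4: r* = 20/2 = 10 (the number of bidders n = 3 does not enter)

10


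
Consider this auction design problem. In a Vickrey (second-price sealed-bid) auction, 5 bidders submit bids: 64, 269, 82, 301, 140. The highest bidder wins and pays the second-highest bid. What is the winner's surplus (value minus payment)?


Step 1: Sort bids in descending order: 301, 269, 140, 82, 64
Step 2: The winning bid is the highest: 301
Step 3: The payment equals the second-highest bid: 269
Step 4: Surplus = winner's bid - payment = 301 - 269 = 32

32


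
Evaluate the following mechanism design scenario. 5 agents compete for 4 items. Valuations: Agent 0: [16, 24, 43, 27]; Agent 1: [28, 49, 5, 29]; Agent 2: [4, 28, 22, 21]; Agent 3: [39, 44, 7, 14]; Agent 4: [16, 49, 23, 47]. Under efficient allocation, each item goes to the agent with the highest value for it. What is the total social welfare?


Step 1: For each item, find the maximum value among all agents.
Step 2: Item 0 -> Agent 3 (value 39)
Step 3: Item 1 -> Agent 1 (value 49)
Step 4: Item 2 -> Agent 0 (value 43)
Step 5: Item 3 -> Agent 4 (value 47)
Step 6: Total welfare = 39 + 49 + 43 + 47 = 178

178


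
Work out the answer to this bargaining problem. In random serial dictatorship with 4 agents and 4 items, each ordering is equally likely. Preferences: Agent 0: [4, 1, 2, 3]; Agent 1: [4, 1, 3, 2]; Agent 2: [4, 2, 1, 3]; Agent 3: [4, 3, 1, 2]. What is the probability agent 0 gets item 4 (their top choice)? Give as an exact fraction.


Step 1: Agent 0 wants item 4
Step 2: There are 24 possible orderings of agents
Step 3: In 6 orderings, agent 0 gets item 4
Step 4: Probability = 6/24 = 1/4

1/4


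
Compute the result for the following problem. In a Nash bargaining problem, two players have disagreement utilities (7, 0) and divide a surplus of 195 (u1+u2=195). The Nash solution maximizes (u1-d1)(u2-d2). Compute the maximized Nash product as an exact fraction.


Step 1: The Nash solution splits surplus symmetrically above the disagreement point
Step 2: u1 = (total + d1 - d2)/2 = (195 + 7 - 0)/2 = 101
Step 3: u2 = (total - d1 + d2)/2 = (195 - 7 + 0)/2 = 94
Step 4: Nash product = (101 - 7) * (94 - 0)
Step 5: = 94 * 94 = 8836

8836


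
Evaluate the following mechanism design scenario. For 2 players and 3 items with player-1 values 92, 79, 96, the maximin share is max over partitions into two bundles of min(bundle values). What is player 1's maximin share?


Step 1: Item values = 92, 79, 96
Step 2: Enumerate all 2-bundle partitions and take the smaller bundle:
  Partition 1: {92} vs {79,96} -> bundles 92, 175; min = 92
  Partition 2: {79} vs {92,96} -> bundles 79, 188; min = 79
  Partition 3: {96} vs {92,79} -> bundles 96, 171; min = 96
Step 3: MMS = max(92, 79, 96) = 96

96


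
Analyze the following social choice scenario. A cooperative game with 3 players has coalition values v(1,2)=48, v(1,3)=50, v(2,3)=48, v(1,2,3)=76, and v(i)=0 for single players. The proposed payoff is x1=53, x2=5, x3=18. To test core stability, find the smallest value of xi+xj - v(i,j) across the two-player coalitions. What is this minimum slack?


Step 1: Slack for coalition (1,2): x1+x2 - v12 = 58 - 48 = 10
Step 2: Slack for coalition (1,3): x1+x3 - v13 = 71 - 50 = 21
Step 3: Slack for coalition (2,3): x2+x3 - v23 = 23 - 48 = -25
Step 4: Minimum slack = min(10, 21, -25) = -25, attained by (2,3); coalition (2,3) can block (slack < 0), so the allocation is not in the core

-25


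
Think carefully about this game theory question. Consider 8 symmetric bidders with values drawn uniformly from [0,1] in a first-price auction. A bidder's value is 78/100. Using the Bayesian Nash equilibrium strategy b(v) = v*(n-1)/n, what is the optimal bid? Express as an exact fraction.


Step 1: The symmetric BNE bidding function is b(v) = v * (n-1) / n
Step 2: Substitute v = 39/50 and n = 8
Step 3: b = 39/50 * 7/8
Step 4: b = 273/400

273/400


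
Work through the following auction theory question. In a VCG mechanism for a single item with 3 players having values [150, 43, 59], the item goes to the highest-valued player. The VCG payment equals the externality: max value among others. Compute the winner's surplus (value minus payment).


Step 1: The winner is the agent with the highest value: agent 0 with value 150
Step 2: Values of other agents: [43, 59]
Step 3: VCG payment = max of others' values = 59
Step 4: Surplus = 150 - 59 = 91

91


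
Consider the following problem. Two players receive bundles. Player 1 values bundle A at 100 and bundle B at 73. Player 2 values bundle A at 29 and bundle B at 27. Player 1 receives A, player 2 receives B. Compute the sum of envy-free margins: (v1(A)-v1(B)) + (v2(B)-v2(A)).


Step 1: Player 1's margin = v1(A) - v1(B) = 100 - 73 = 27
Step 2: Player 2's margin = v2(B) - v2(A) = 27 - 29 = -2
Step 3: Total margin = 27 + -2 = 25

25


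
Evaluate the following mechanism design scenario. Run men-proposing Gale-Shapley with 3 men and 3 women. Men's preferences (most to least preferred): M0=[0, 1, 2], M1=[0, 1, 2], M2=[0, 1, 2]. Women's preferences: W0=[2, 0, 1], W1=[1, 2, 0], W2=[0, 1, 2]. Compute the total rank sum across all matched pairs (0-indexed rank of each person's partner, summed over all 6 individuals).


Step 1: Run Gale-Shapley (men propose, women hold best offer):
  M0 proposes to W0; she accepts
  M1 proposes to W0; rejected
  M1 proposes to W1; she accepts
  M2 proposes to W0; she switches from M0
  M0 proposes to W1; rejected
  M0 proposes to W2; she accepts
Step 2: Final matching: W0-M2, W1-M1, W2-M0
Step 3: 0-indexed ranks (man's rank of his match, then woman's): 0 + 0 + 1 + 0 + 2 + 0
Step 4: Total rank sum = 3

3


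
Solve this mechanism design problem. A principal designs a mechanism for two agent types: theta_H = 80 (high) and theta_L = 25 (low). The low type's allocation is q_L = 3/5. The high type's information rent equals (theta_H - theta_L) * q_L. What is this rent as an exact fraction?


Step 1: theta_H - theta_L = 80 - 25 = 55
Step 2: Information rent = (theta_H - theta_L) * q_L
Step 3: = 55 * 3/5
Step 4: = 33

33


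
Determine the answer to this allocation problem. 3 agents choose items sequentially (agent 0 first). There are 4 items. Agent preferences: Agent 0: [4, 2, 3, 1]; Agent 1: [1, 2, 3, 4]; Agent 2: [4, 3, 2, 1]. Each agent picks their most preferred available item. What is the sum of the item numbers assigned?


Step 1: Agent 0 picks item 4
Step 2: Agent 1 picks item 1
Step 3: Agent 2 picks item 3
Step 4: Sum = 4 + 1 + 3 = 8

8


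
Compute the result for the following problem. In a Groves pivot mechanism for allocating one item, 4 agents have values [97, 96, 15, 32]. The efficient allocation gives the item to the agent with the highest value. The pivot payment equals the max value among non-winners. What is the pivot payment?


Step 1: The efficient winner is agent 0 with value 97
Step 2: Other agents' values: [96, 15, 32]
Step 3: Pivot payment = max(others) = 96
Step 4: The winner pays 96

96


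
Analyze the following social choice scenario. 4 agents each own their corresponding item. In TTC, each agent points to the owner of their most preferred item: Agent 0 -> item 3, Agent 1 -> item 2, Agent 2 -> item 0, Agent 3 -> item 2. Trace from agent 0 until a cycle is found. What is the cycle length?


Step 1: Trace the pointer graph from agent 0: 0 -> 3 -> 2 -> 0
Step 2: A cycle is detected when we revisit agent 0
Step 3: The cycle is: 0 -> 3 -> 2 -> 0
Step 4: Cycle length = 3

3


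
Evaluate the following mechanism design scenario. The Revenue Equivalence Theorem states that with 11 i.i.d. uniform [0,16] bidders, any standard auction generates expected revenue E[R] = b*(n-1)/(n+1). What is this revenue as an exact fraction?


Step 1: By Revenue Equivalence, expected revenue = b*(n-1)/(n+1)
Step 2: Substituting n = 11, b = 16
Step 3: Revenue = 16*(11-1)/(11+1) = 16*10/12
Step 4: Revenue = 160/12 = 40/3

40/3


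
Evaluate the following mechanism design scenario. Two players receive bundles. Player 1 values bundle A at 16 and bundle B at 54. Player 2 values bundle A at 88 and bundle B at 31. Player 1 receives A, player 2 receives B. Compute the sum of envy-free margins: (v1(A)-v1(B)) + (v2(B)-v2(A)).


Step 1: Player 1's margin = v1(A) - v1(B) = 16 - 54 = -38
Step 2: Player 2's margin = v2(B) - v2(A) = 31 - 88 = -57
Step 3: Total margin = -38 + -57 = -95

-95


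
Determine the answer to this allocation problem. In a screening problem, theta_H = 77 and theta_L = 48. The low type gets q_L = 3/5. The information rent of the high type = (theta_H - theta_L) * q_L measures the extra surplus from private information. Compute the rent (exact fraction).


Step 1: theta_H - theta_L = 77 - 48 = 29
Step 2: Information rent = (theta_H - theta_L) * q_L
Step 3: = 29 * 3/5
Step 4: = 87/5

87/5


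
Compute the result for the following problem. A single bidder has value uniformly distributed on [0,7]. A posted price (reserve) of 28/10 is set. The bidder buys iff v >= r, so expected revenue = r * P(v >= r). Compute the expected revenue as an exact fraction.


Step 1: Posted price r = 14/5, value support [0,7]
Step 2: P(v >= r) = (7 - 14/5)/7 = 3/5
Step 3: Expected revenue = r * P(v >= r) = 14/5 * 3/5
Step 4: Revenue = 42/25

42/25


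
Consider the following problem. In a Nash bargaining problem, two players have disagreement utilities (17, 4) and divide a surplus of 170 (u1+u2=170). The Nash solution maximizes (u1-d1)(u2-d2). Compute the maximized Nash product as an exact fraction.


Step 1: The Nash solution splits surplus symmetrically above the disagreement point
Step 2: u1 = (total + d1 - d2)/2 = (170 + 17 - 4)/2 = 183/2
Step 3: u2 = (total - d1 + d2)/2 = (170 - 17 + 4)/2 = 157/2
Step 4: Nash product = (183/2 - 17) * (157/2 - 4)
Step 5: = 149/2 * 149/2 = 22201/4

22201/4


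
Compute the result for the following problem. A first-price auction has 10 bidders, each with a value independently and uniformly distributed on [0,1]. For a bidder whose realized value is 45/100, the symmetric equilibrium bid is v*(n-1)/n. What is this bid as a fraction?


Step 1: The symmetric BNE bidding function is b(v) = v * (n-1) / n
Step 2: Substitute v = 9/20 and n = 10
Step 3: b = 9/20 * 9/10
Step 4: b = 81/200

81/200


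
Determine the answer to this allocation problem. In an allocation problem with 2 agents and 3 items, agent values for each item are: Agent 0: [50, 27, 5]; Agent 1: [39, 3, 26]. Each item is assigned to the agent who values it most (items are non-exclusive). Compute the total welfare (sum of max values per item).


Step 1: For each item, find the maximum value among all agents.
Step 2: Item 0 -> Agent 0 (value 50)
Step 3: Item 1 -> Agent 0 (value 27)
Step 4: Item 2 -> Agent 1 (value 26)
Step 5: Total welfare = 50 + 27 + 26 = 103

103


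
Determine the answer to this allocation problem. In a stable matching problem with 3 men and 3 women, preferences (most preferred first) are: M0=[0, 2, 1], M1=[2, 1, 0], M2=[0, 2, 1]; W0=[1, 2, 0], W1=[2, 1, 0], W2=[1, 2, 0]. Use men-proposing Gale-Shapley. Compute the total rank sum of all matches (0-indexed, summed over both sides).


Step 1: Run Gale-Shapley (men propose, women hold best offer):
  M0 proposes to W0; she accepts
  M1 proposes to W2; she accepts
  M2 proposes to W0; she switches from M0
  M0 proposes to W2; rejected
  M0 proposes to W1; she accepts
Step 2: Final matching: W0-M2, W1-M0, W2-M1
Step 3: 0-indexed ranks (man's rank of his match, then woman's): 0 + 1 + 2 + 2 + 0 + 0
Step 4: Total rank sum = 5

5


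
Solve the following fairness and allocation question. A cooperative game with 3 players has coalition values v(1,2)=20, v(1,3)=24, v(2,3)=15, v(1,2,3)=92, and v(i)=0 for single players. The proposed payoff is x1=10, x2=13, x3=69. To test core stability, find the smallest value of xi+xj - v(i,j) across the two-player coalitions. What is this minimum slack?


Step 1: Slack for coalition (1,2): x1+x2 - v12 = 23 - 20 = 3
Step 2: Slack for coalition (1,3): x1+x3 - v13 = 79 - 24 = 55
Step 3: Slack for coalition (2,3): x2+x3 - v23 = 82 - 15 = 67
Step 4: Minimum slack = min(3, 55, 67) = 3, attained by (1,2); no pair can gain by deviating, so the allocation is in the core

3


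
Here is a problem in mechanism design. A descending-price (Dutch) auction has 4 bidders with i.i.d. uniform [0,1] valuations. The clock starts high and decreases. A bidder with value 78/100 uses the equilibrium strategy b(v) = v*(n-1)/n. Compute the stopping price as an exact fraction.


Step 1: Dutch auctions are strategically equivalent to first-price auctions
Step 2: The equilibrium bid is b(v) = v*(n-1)/n
Step 3: b = 39/50 * 3/4
Step 4: b = 117/200

117/200


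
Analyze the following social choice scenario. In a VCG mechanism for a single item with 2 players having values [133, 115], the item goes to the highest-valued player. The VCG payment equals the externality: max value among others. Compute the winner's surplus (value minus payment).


Step 1: The winner is the agent with the highest value: agent 0 with value 133
Step 2: Values of other agents: [115]
Step 3: VCG payment = max of others' values = 115
Step 4: Surplus = 133 - 115 = 18

18


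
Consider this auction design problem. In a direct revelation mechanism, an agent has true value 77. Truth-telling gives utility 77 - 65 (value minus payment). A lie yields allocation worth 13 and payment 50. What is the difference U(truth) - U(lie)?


Step 1: U(truth) = value - payment = 77 - 65 = 12
Step 2: U(lie) = allocation - payment = 13 - 50 = -37
Step 3: IC gap = 12 - (-37) = 49

49


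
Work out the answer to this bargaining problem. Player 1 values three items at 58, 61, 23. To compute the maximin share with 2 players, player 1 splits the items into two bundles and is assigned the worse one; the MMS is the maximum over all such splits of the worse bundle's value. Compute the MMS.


Step 1: Item values = 58, 61, 23
Step 2: Enumerate all 2-bundle partitions and take the smaller bundle:
  Partition 1: {58} vs {61,23} -> bundles 58, 84; min = 58
  Partition 2: {61} vs {58,23} -> bundles 61, 81; min = 61
  Partition 3: {23} vs {58,61} -> bundles 23, 119; min = 23
Step 3: MMS = max(58, 61, 23) = 61

61


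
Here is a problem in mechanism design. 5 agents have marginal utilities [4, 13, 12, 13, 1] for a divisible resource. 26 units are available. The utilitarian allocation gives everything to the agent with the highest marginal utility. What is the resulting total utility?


Step 1: The marginal utilities are [4, 13, 12, 13, 1]
Step 2: The highest marginal utility is 13
Step 3: All 26 units go to that agent
Step 4: Total utility = 13 * 26 = 338

338


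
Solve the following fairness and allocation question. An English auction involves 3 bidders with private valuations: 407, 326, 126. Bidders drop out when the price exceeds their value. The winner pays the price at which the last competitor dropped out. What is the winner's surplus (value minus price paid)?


Step 1: Identify the highest value: 407
Step 2: Identify the second-highest value: 326
Step 3: The final price = second-highest value = 326
Step 4: Surplus = 407 - 326 = 81

81


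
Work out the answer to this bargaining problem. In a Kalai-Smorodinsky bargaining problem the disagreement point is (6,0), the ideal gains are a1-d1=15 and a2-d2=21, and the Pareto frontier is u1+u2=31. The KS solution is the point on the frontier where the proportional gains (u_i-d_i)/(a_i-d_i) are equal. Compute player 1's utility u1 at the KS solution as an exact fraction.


Step 1: At the KS point, (u1-d1)/r1 = (u2-d2)/r2 = t and u1+u2 = 31
Step 2: u1 = d1 + r1*t and u2 = d2 + r2*t, so (d1 + r1*t) + (d2 + r2*t) = 31
Step 3: t = (31 - 6 - 0)/(15 + 21) = 25/36
Step 4: u1 = d1 + r1*t = 6 + 15 * 25/36 = 197/12
Step 5: (Check: u2 = d2 + r2*t = 175/12; u1+u2 = 197/12 + 175/12 = 31, on the frontier.)

197/12


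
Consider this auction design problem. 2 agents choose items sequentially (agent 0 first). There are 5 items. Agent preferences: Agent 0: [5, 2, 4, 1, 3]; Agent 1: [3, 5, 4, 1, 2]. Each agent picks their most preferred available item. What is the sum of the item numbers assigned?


Step 1: Agent 0 picks item 5
Step 2: Agent 1 picks item 3
Step 3: Sum = 5 + 3 = 8

8


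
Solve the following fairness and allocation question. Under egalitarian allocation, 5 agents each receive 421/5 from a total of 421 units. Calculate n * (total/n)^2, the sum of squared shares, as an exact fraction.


Step 1: Each agent's share = 421/5
Step 2: Square of each share = (421/5)^2 = 177241/25
Step 3: Sum of squares = 5 * 177241/25 = 177241/5

177241/5


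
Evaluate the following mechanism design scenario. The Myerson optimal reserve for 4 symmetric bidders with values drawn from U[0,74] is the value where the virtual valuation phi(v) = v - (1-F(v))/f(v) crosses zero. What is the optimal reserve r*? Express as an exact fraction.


Step 1: For U[0,74], F(v) = v/74 and f(v) = 1/74
Step 2: phi(v) = v - (1 - v/74)/(1/74) = v - (74 - v) = 2v - 74
Step 3: Set phi(r*) = 0: 2r* - 74 = 0
Step 4: r* = 74/2 = 37 (the number of bidders n = 4 does not enter)

37


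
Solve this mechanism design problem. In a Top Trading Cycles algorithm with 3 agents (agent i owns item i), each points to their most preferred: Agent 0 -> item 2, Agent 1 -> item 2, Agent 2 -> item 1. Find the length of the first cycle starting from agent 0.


Step 1: Trace the pointer graph from agent 0: 0 -> 2 -> 1 -> 2
Step 2: A cycle is detected when we revisit agent 2
Step 3: The cycle is: 2 -> 1 -> 2
Step 4: Cycle length = 2

2


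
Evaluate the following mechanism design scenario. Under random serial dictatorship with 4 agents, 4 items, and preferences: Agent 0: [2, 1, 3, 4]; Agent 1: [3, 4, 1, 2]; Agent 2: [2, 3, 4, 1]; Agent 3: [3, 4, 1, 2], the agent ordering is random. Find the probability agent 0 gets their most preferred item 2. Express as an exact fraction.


Step 1: Agent 0 wants item 2
Step 2: There are 24 possible orderings of agents
Step 3: In 12 orderings, agent 0 gets item 2
Step 4: Probability = 12/24 = 1/2

1/2


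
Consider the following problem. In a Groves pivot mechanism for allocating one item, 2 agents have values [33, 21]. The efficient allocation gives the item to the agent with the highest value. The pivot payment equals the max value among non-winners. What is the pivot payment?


Step 1: The efficient winner is agent 0 with value 33
Step 2: Other agents' values: [21]
Step 3: Pivot payment = max(others) = 21
Step 4: The winner pays 21

21


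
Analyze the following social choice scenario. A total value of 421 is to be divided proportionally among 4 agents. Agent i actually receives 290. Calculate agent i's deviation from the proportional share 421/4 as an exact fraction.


Step 1: Proportional share = 421/4
Step 2: Agent's actual allocation = 290
Step 3: Excess = 290 - 421/4 = 739/4

739/4


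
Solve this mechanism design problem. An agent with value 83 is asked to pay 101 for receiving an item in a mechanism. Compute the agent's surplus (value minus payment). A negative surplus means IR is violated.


Step 1: Surplus = value - payment = 83 - 101 = -18
Step 2: IR is violated (surplus < 0)

-18


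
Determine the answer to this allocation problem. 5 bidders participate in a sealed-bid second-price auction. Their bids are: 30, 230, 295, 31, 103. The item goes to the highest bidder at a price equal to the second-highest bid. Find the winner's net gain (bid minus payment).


Step 1: Sort bids in descending order: 295, 230, 103, 31, 30
Step 2: The winning bid is the highest: 295
Step 3: The payment equals the second-highest bid: 230
Step 4: Surplus = winner's bid - payment = 295 - 230 = 65

65


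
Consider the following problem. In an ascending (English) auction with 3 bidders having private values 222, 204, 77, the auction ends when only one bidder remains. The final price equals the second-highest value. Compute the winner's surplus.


Step 1: Identify the highest value: 222
Step 2: Identify the second-highest value: 204
Step 3: The final price = second-highest value = 204
Step 4: Surplus = 222 - 204 = 18

18


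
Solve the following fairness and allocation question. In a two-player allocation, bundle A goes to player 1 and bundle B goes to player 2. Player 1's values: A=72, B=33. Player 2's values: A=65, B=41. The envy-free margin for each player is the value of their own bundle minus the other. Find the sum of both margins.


Step 1: Player 1's margin = v1(A) - v1(B) = 72 - 33 = 39
Step 2: Player 2's margin = v2(B) - v2(A) = 41 - 65 = -24
Step 3: Total margin = 39 + -24 = 15

15


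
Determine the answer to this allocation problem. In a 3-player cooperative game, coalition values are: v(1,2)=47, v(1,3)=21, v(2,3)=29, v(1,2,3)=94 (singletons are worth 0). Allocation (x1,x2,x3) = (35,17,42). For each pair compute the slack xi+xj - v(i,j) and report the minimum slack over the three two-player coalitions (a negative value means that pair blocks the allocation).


Step 1: Slack for coalition (1,2): x1+x2 - v12 = 52 - 47 = 5
Step 2: Slack for coalition (1,3): x1+x3 - v13 = 77 - 21 = 56
Step 3: Slack for coalition (2,3): x2+x3 - v23 = 59 - 29 = 30
Step 4: Minimum slack = min(5, 56, 30) = 5, attained by (1,2); no pair can gain by deviating, so the allocation is in the core

5


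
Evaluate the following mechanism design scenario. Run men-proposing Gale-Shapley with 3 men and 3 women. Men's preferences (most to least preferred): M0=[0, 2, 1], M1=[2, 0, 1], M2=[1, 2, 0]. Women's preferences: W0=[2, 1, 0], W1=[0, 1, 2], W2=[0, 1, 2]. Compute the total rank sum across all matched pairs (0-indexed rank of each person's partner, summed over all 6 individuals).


Step 1: Run Gale-Shapley (men propose, women hold best offer):
  M0 proposes to W0; she accepts
  M1 proposes to W2; she accepts
  M2 proposes to W1; she accepts
Step 2: Final matching: W0-M0, W1-M2, W2-M1
Step 3: 0-indexed ranks (man's rank of his match, then woman's): 0 + 2 + 0 + 2 + 0 + 1
Step 4: Total rank sum = 5

5


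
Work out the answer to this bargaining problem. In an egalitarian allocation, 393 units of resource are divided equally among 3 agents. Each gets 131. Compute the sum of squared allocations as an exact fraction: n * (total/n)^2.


Step 1: Each agent's share = 393/3 = 131
Step 2: Square of each share = (131)^2 = 17161
Step 3: Sum of squares = 3 * 17161 = 51483

51483


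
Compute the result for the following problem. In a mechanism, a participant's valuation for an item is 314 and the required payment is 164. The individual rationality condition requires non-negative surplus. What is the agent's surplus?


Step 1: Surplus = value - payment = 314 - 164 = 150
Step 2: IR is satisfied (surplus >= 0)

150


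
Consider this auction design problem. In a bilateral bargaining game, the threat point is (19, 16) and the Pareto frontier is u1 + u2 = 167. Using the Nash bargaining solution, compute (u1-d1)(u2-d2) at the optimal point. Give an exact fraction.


Step 1: The Nash solution splits surplus symmetrically above the disagreement point
Step 2: u1 = (total + d1 - d2)/2 = (167 + 19 - 16)/2 = 85
Step 3: u2 = (total - d1 + d2)/2 = (167 - 19 + 16)/2 = 82
Step 4: Nash product = (85 - 19) * (82 - 16)
Step 5: = 66 * 66 = 4356

4356


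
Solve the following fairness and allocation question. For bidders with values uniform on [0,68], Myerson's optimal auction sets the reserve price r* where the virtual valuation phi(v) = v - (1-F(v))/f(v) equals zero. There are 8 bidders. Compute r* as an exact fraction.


Step 1: For U[0,68], F(v) = v/68 and f(v) = 1/68
Step 2: phi(v) = v - (1 - v/68)/(1/68) = v - (68 - v) = 2v - 68
Step 3: Set phi(r*) = 0: 2r* - 68 = 0
Step 4: r* = 68/2 = 34 (the number of bidders n = 8 does not enter)

34


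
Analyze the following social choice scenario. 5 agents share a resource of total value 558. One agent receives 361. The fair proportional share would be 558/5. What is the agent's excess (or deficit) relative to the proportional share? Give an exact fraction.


Step 1: Proportional share = 558/5
Step 2: Agent's actual allocation = 361
Step 3: Excess = 361 - 558/5 = 1247/5

1247/5


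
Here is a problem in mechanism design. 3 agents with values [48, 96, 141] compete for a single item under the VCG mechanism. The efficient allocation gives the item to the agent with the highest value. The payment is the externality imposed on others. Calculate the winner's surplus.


Step 1: The winner is the agent with the highest value: agent 2 with value 141
Step 2: Values of other agents: [48, 96]
Step 3: VCG payment = max of others' values = 96
Step 4: Surplus = 141 - 96 = 45

45


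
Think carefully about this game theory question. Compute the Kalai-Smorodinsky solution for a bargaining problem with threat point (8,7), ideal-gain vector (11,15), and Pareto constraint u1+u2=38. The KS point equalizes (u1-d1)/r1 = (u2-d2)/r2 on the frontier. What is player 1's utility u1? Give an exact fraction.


Step 1: At the KS point, (u1-d1)/r1 = (u2-d2)/r2 = t and u1+u2 = 38
Step 2: u1 = d1 + r1*t and u2 = d2 + r2*t, so (d1 + r1*t) + (d2 + r2*t) = 38
Step 3: t = (38 - 8 - 7)/(11 + 15) = 23/26
Step 4: u1 = d1 + r1*t = 8 + 11 * 23/26 = 461/26
Step 5: (Check: u2 = d2 + r2*t = 527/26; u1+u2 = 461/26 + 527/26 = 38, on the frontier.)

461/26


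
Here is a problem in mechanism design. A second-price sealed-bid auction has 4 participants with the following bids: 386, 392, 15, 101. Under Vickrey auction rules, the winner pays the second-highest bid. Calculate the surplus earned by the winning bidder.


Step 1: Sort bids in descending order: 392, 386, 101, 15
Step 2: The winning bid is the highest: 392
Step 3: The payment equals the second-highest bid: 386
Step 4: Surplus = winner's bid - payment = 392 - 386 = 6

6


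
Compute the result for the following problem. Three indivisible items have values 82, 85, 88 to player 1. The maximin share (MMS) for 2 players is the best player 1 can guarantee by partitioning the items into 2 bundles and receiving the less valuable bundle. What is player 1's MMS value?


Step 1: Item values = 82, 85, 88
Step 2: Enumerate all 2-bundle partitions and take the smaller bundle:
  Partition 1: {82} vs {85,88} -> bundles 82, 173; min = 82
  Partition 2: {85} vs {82,88} -> bundles 85, 170; min = 85
  Partition 3: {88} vs {82,85} -> bundles 88, 167; min = 88
Step 3: MMS = max(82, 85, 88) = 88

88


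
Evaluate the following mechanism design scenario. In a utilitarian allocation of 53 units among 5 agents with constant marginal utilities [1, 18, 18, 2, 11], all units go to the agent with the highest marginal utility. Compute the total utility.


Step 1: The marginal utilities are [1, 18, 18, 2, 11]
Step 2: The highest marginal utility is 18
Step 3: All 53 units go to that agent
Step 4: Total utility = 18 * 53 = 954

954


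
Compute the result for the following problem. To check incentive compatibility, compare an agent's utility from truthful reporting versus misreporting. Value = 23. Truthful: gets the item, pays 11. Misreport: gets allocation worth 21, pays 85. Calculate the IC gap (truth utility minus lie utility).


Step 1: U(truth) = value - payment = 23 - 11 = 12
Step 2: U(lie) = allocation - payment = 21 - 85 = -64
Step 3: IC gap = 12 - (-64) = 76

76


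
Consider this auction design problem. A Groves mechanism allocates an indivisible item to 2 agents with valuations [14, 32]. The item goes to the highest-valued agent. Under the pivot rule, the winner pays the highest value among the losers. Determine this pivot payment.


Step 1: The efficient winner is agent 1 with value 32
Step 2: Other agents' values: [14]
Step 3: Pivot payment = max(others) = 14
Step 4: The winner pays 14

14


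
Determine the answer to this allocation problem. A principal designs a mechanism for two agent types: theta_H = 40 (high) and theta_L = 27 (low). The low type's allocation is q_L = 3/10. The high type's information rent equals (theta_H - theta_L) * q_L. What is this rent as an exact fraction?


Step 1: theta_H - theta_L = 40 - 27 = 13
Step 2: Information rent = (theta_H - theta_L) * q_L
Step 3: = 13 * 3/10
Step 4: = 39/10

39/10


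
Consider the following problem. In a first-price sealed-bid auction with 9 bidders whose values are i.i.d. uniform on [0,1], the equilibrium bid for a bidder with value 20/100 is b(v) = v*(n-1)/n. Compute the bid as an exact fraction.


Step 1: The symmetric BNE bidding function is b(v) = v * (n-1) / n
Step 2: Substitute v = 1/5 and n = 9
Step 3: b = 1/5 * 8/9
Step 4: b = 8/45

8/45


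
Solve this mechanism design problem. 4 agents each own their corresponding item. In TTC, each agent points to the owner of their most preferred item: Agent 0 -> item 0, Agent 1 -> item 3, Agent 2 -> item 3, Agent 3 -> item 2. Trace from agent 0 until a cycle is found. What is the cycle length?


Step 1: Trace the pointer graph from agent 0: 0 -> 0
Step 2: A cycle is detected when we revisit agent 0
Step 3: The cycle is: 0 -> 0
Step 4: Cycle length = 1

1


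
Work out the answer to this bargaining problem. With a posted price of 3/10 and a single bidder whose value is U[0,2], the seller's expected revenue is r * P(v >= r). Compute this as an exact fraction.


Step 1: Posted price r = 3/10, value support [0,2]
Step 2: P(v >= r) = (2 - 3/10)/2 = 17/20
Step 3: Expected revenue = r * P(v >= r) = 3/10 * 17/20
Step 4: Revenue = 51/200

51/200


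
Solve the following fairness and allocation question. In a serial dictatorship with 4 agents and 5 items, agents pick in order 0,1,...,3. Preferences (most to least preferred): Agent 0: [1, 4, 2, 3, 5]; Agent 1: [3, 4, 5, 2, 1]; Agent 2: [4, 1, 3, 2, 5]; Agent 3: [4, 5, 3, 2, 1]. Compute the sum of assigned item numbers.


Step 1: Agent 0 picks item 1
Step 2: Agent 1 picks item 3
Step 3: Agent 2 picks item 4
Step 4: Agent 3 picks item 5
Step 5: Sum = 1 + 3 + 4 + 5 = 13

13


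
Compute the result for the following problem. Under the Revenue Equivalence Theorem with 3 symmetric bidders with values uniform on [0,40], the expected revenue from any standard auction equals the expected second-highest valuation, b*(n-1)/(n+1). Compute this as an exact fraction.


Step 1: By Revenue Equivalence, expected revenue = b*(n-1)/(n+1)
Step 2: Substituting n = 3, b = 40
Step 3: Revenue = 40*(3-1)/(3+1) = 40*2/4
Step 4: Revenue = 80/4 = 20

20


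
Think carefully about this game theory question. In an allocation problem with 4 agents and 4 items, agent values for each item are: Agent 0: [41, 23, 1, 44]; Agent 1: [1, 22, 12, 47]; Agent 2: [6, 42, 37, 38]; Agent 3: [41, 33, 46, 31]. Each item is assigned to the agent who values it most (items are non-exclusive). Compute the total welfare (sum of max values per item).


Step 1: For each item, find the maximum value among all agents.
Step 2: Item 0 -> Agent 0 (value 41)
Step 3: Item 1 -> Agent 2 (value 42)
Step 4: Item 2 -> Agent 3 (value 46)
Step 5: Item 3 -> Agent 1 (value 47)
Step 6: Total welfare = 41 + 42 + 46 + 47 = 176

176


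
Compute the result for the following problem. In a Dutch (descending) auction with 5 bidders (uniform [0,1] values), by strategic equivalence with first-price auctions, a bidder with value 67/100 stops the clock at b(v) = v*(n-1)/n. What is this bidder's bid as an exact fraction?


Step 1: Dutch auctions are strategically equivalent to first-price auctions
Step 2: The equilibrium bid is b(v) = v*(n-1)/n
Step 3: b = 67/100 * 4/5
Step 4: b = 67/125

67/125


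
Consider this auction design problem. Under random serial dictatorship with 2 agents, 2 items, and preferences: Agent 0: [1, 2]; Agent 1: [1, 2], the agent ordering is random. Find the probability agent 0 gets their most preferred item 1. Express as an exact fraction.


Step 1: Agent 0 wants item 1
Step 2: There are 2 possible orderings of agents
Step 3: In 1 orderings, agent 0 gets item 1
Step 4: Probability = 1/2

1/2


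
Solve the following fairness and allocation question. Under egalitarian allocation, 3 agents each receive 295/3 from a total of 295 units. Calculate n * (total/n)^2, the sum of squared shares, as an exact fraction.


Step 1: Each agent's share = 295/3
Step 2: Square of each share = (295/3)^2 = 87025/9
Step 3: Sum of squares = 3 * 87025/9 = 87025/3

87025/3


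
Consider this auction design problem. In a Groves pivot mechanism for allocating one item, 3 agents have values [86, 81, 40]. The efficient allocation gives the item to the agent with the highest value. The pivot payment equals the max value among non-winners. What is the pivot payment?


Step 1: The efficient winner is agent 0 with value 86
Step 2: Other agents' values: [81, 40]
Step 3: Pivot payment = max(others) = 81
Step 4: The winner pays 81

81


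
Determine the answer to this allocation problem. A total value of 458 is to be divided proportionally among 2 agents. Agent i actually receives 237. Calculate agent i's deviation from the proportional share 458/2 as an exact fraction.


Step 1: Proportional share = 458/2 = 229
Step 2: Agent's actual allocation = 237
Step 3: Excess = 237 - 229 = 8

8


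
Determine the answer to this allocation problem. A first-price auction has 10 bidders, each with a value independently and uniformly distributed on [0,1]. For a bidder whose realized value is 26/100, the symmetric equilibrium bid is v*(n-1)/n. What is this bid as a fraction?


Step 1: The symmetric BNE bidding function is b(v) = v * (n-1) / n
Step 2: Substitute v = 13/50 and n = 10
Step 3: b = 13/50 * 9/10
Step 4: b = 117/500

117/500


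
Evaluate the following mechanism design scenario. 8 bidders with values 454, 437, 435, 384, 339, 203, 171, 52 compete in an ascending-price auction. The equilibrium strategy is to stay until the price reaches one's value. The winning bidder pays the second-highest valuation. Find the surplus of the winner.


Step 1: Identify the highest value: 454
Step 2: Identify the second-highest value: 437
Step 3: The final price = second-highest value = 437
Step 4: Surplus = 454 - 437 = 17

17


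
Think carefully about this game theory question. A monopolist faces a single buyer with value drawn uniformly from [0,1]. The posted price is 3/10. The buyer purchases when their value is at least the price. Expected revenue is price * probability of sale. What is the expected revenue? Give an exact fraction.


Step 1: Posted price r = 3/10, value support [0,1]
Step 2: P(v >= r) = (1 - 3/10)/1 = 7/10
Step 3: Expected revenue = r * P(v >= r) = 3/10 * 7/10
Step 4: Revenue = 21/100

21/100


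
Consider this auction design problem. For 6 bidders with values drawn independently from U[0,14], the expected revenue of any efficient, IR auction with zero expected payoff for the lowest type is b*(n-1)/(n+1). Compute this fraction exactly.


Step 1: By Revenue Equivalence, expected revenue = b*(n-1)/(n+1)
Step 2: Substituting n = 6, b = 14
Step 3: Revenue = 14*(6-1)/(6+1) = 14*5/7
Step 4: Revenue = 70/7 = 10

10


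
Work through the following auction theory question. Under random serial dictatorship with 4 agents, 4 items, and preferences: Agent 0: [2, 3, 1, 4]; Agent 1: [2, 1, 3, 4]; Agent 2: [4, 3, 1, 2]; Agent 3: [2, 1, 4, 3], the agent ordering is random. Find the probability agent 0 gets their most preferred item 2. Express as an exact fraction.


Step 1: Agent 0 wants item 2
Step 2: There are 24 possible orderings of agents
Step 3: In 8 orderings, agent 0 gets item 2
Step 4: Probability = 8/24 = 1/3

1/3
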